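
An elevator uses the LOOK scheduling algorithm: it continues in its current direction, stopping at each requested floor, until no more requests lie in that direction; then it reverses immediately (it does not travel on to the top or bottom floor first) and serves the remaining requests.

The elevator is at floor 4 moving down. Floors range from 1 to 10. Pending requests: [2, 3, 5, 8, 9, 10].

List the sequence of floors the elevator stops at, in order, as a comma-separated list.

Answer: 3, 2, 5, 8, 9, 10

Derivation:
Current: 4, moving DOWN
Serve below first (descending): [3, 2]
Then reverse, serve above (ascending): [5, 8, 9, 10]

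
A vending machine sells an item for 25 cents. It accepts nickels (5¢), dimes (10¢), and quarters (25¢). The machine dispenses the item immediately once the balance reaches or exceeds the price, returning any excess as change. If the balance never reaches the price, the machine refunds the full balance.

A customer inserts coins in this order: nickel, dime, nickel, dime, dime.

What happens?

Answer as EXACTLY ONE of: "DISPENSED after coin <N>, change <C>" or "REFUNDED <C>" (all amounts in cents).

Answer: DISPENSED after coin 4, change 5

Derivation:
Price: 25¢
Coin 1 (nickel, 5¢): balance = 5¢
Coin 2 (dime, 10¢): balance = 15¢
Coin 3 (nickel, 5¢): balance = 20¢
Coin 4 (dime, 10¢): balance = 30¢
  → balance >= price → DISPENSE, change = 30 - 25 = 5¢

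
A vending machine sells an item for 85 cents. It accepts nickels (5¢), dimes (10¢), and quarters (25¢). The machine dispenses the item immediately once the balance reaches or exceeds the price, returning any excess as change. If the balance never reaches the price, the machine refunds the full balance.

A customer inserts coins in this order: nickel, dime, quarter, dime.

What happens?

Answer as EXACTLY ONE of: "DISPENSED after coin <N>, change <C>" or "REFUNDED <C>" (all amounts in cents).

Answer: REFUNDED 50

Derivation:
Price: 85¢
Coin 1 (nickel, 5¢): balance = 5¢
Coin 2 (dime, 10¢): balance = 15¢
Coin 3 (quarter, 25¢): balance = 40¢
Coin 4 (dime, 10¢): balance = 50¢
All coins inserted, balance 50¢ < price 85¢ → REFUND 50¢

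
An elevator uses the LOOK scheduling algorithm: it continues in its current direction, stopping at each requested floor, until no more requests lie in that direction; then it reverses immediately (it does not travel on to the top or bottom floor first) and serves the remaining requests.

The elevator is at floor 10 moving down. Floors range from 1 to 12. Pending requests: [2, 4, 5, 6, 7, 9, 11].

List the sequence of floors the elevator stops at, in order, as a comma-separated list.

Current: 10, moving DOWN
Serve below first (descending): [9, 7, 6, 5, 4, 2]
Then reverse, serve above (ascending): [11]

Answer: 9, 7, 6, 5, 4, 2, 11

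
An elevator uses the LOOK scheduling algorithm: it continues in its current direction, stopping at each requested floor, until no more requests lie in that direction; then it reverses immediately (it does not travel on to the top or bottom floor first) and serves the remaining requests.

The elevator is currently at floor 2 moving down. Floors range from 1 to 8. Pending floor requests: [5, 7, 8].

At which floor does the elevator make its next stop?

Current floor: 2, direction: down
Requests above: [5, 7, 8]
Requests below: []
Moving down but no requests below → reverse; nearest above is min([5, 7, 8]) = 5

Answer: 5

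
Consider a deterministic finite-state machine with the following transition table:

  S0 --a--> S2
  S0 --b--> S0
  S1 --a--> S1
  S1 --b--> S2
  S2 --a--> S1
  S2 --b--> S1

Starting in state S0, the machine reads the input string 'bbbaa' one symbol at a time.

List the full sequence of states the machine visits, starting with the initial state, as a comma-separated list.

Start: S0
  read 'b': S0 --b--> S0
  read 'b': S0 --b--> S0
  read 'b': S0 --b--> S0
  read 'a': S0 --a--> S2
  read 'a': S2 --a--> S1

Answer: S0, S0, S0, S0, S2, S1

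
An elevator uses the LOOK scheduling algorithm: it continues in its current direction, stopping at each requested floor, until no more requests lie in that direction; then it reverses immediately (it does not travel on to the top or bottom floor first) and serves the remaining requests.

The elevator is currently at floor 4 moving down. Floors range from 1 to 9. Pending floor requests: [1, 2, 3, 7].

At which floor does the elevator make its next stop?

Current floor: 4, direction: down
Requests above: [7]
Requests below: [1, 2, 3]
Moving down and requests lie below → nearest below is max([1, 2, 3]) = 3

Answer: 3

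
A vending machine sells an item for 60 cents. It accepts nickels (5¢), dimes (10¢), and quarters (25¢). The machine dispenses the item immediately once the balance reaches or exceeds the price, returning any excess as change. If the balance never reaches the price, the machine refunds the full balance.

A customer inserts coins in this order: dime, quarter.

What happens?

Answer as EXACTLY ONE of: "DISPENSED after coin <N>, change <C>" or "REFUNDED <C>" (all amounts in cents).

Price: 60¢
Coin 1 (dime, 10¢): balance = 10¢
Coin 2 (quarter, 25¢): balance = 35¢
All coins inserted, balance 35¢ < price 60¢ → REFUND 35¢

Answer: REFUNDED 35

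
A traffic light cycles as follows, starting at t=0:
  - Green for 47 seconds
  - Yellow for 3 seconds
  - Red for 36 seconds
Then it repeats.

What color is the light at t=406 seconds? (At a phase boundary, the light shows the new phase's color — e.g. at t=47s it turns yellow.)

Cycle length = 47 + 3 + 36 = 86s
t = 406, phase_t = 406 mod 86 = 62
62 >= 50 → RED

Answer: red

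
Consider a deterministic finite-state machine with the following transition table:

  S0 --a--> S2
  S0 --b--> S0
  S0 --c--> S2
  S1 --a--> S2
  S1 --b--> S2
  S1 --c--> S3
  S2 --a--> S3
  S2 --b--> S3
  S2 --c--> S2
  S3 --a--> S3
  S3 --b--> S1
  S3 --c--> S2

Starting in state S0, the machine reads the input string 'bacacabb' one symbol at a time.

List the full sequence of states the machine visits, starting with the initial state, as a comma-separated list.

Start: S0
  read 'b': S0 --b--> S0
  read 'a': S0 --a--> S2
  read 'c': S2 --c--> S2
  read 'a': S2 --a--> S3
  read 'c': S3 --c--> S2
  read 'a': S2 --a--> S3
  read 'b': S3 --b--> S1
  read 'b': S1 --b--> S2

Answer: S0, S0, S2, S2, S3, S2, S3, S1, S2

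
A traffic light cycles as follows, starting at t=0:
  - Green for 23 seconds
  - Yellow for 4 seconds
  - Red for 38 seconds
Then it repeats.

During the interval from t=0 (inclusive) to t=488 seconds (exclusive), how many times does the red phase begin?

Answer: 8

Derivation:
Cycle = 23+4+38 = 65s
red phase starts at t = k*65 + 27 for k=0,1,2,...
Need k*65+27 < 488 → k < 7.092
k ∈ {0, ..., 7} → 8 starts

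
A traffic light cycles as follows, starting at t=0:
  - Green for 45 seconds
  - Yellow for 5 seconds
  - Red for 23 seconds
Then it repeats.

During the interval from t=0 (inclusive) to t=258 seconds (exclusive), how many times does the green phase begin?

Answer: 4

Derivation:
Cycle = 45+5+23 = 73s
green phase starts at t = k*73 + 0 for k=0,1,2,...
Need k*73+0 < 258 → k < 3.534
k ∈ {0, ..., 3} → 4 starts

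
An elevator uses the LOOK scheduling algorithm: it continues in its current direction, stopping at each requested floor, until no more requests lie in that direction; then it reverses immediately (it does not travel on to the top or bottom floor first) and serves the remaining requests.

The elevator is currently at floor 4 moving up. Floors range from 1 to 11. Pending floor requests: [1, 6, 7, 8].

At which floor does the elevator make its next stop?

Answer: 6

Derivation:
Current floor: 4, direction: up
Requests above: [6, 7, 8]
Requests below: [1]
Moving up and requests lie above → nearest above is min([6, 7, 8]) = 6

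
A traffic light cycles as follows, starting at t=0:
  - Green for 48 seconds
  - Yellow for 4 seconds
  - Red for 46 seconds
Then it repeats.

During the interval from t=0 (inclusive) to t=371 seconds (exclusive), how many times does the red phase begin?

Answer: 4

Derivation:
Cycle = 48+4+46 = 98s
red phase starts at t = k*98 + 52 for k=0,1,2,...
Need k*98+52 < 371 → k < 3.255
k ∈ {0, ..., 3} → 4 starts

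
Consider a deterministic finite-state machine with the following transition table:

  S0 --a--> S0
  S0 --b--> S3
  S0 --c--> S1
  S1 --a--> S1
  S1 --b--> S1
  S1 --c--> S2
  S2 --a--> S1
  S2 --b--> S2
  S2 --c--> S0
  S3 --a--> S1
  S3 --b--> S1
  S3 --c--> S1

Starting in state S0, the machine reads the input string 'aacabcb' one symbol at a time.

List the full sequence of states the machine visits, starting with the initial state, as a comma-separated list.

Answer: S0, S0, S0, S1, S1, S1, S2, S2

Derivation:
Start: S0
  read 'a': S0 --a--> S0
  read 'a': S0 --a--> S0
  read 'c': S0 --c--> S1
  read 'a': S1 --a--> S1
  read 'b': S1 --b--> S1
  read 'c': S1 --c--> S2
  read 'b': S2 --b--> S2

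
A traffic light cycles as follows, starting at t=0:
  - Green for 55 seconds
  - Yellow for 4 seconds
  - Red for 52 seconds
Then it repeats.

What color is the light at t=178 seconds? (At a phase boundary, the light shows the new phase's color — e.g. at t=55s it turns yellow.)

Answer: red

Derivation:
Cycle length = 55 + 4 + 52 = 111s
t = 178, phase_t = 178 mod 111 = 67
67 >= 59 → RED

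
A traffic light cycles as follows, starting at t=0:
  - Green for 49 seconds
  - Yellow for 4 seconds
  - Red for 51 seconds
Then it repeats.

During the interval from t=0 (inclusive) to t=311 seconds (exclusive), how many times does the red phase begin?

Cycle = 49+4+51 = 104s
red phase starts at t = k*104 + 53 for k=0,1,2,...
Need k*104+53 < 311 → k < 2.481
k ∈ {0, ..., 2} → 3 starts

Answer: 3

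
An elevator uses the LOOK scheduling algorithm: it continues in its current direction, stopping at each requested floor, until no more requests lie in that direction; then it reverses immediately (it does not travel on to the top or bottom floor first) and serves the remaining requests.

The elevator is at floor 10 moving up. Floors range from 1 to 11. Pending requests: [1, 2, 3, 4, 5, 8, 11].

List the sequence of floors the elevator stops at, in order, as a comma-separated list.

Answer: 11, 8, 5, 4, 3, 2, 1

Derivation:
Current: 10, moving UP
Serve above first (ascending): [11]
Then reverse, serve below (descending): [8, 5, 4, 3, 2, 1]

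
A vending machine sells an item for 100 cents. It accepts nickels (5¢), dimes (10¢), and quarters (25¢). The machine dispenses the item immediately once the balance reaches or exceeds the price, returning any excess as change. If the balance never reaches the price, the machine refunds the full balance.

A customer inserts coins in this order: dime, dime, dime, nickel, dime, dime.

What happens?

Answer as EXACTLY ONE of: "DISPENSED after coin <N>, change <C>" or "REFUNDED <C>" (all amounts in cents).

Price: 100¢
Coin 1 (dime, 10¢): balance = 10¢
Coin 2 (dime, 10¢): balance = 20¢
Coin 3 (dime, 10¢): balance = 30¢
Coin 4 (nickel, 5¢): balance = 35¢
Coin 5 (dime, 10¢): balance = 45¢
Coin 6 (dime, 10¢): balance = 55¢
All coins inserted, balance 55¢ < price 100¢ → REFUND 55¢

Answer: REFUNDED 55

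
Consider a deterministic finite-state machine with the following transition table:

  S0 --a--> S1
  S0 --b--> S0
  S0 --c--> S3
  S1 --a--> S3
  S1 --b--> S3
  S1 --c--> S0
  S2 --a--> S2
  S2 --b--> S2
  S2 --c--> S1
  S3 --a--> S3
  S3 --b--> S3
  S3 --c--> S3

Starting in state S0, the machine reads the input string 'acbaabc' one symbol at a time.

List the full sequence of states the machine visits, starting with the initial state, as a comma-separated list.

Start: S0
  read 'a': S0 --a--> S1
  read 'c': S1 --c--> S0
  read 'b': S0 --b--> S0
  read 'a': S0 --a--> S1
  read 'a': S1 --a--> S3
  read 'b': S3 --b--> S3
  read 'c': S3 --c--> S3

Answer: S0, S1, S0, S0, S1, S3, S3, S3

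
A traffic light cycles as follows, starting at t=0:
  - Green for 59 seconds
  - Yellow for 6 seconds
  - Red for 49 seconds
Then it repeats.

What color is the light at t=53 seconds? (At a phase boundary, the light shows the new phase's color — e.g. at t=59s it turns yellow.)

Answer: green

Derivation:
Cycle length = 59 + 6 + 49 = 114s
t = 53, phase_t = 53 mod 114 = 53
53 < 59 (green end) → GREEN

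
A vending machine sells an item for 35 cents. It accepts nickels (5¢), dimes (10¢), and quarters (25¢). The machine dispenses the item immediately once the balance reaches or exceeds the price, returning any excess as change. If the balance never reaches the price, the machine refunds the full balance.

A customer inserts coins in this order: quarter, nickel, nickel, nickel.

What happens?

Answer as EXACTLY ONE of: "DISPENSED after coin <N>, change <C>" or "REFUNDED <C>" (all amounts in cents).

Answer: DISPENSED after coin 3, change 0

Derivation:
Price: 35¢
Coin 1 (quarter, 25¢): balance = 25¢
Coin 2 (nickel, 5¢): balance = 30¢
Coin 3 (nickel, 5¢): balance = 35¢
  → balance >= price → DISPENSE, change = 35 - 35 = 0¢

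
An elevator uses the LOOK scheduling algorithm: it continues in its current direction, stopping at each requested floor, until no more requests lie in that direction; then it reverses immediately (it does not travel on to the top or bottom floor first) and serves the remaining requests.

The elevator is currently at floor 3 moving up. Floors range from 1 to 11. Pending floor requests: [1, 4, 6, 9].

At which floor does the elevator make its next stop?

Current floor: 3, direction: up
Requests above: [4, 6, 9]
Requests below: [1]
Moving up and requests lie above → nearest above is min([4, 6, 9]) = 4

Answer: 4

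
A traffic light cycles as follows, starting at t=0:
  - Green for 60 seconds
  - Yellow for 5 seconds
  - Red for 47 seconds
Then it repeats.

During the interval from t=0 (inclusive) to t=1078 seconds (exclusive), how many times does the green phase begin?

Cycle = 60+5+47 = 112s
green phase starts at t = k*112 + 0 for k=0,1,2,...
Need k*112+0 < 1078 → k < 9.625
k ∈ {0, ..., 9} → 10 starts

Answer: 10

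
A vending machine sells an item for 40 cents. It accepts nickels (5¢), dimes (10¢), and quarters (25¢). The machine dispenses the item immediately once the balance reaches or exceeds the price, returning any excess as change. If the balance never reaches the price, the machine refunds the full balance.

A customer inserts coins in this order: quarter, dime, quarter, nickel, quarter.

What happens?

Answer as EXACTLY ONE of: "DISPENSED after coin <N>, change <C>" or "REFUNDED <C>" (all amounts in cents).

Answer: DISPENSED after coin 3, change 20

Derivation:
Price: 40¢
Coin 1 (quarter, 25¢): balance = 25¢
Coin 2 (dime, 10¢): balance = 35¢
Coin 3 (quarter, 25¢): balance = 60¢
  → balance >= price → DISPENSE, change = 60 - 40 = 20¢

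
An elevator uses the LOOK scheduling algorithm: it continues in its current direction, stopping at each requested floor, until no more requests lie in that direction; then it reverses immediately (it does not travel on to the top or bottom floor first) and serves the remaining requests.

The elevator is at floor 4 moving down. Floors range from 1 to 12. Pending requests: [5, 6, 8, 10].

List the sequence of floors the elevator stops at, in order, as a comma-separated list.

Answer: 5, 6, 8, 10

Derivation:
Current: 4, moving DOWN
Serve below first (descending): []
Then reverse, serve above (ascending): [5, 6, 8, 10]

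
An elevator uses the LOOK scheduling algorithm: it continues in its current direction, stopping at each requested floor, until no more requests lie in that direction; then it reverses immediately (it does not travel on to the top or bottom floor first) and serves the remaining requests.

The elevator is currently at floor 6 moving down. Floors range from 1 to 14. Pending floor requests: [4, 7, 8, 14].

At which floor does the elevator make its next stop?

Answer: 4

Derivation:
Current floor: 6, direction: down
Requests above: [7, 8, 14]
Requests below: [4]
Moving down and requests lie below → nearest below is max([4]) = 4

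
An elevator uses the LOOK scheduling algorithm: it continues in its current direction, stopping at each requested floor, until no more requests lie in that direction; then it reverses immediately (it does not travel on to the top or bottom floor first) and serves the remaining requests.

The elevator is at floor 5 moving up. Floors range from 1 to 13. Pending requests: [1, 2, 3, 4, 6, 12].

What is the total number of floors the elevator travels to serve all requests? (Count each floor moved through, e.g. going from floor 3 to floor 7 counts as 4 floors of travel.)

Start at floor 5 moving up, LOOK stop order: [6, 12, 4, 3, 2, 1]
  5 → 6: |6-5| = 1, total = 1
  6 → 12: |12-6| = 6, total = 7
  12 → 4: |4-12| = 8, total = 15
  4 → 3: |3-4| = 1, total = 16
  3 → 2: |2-3| = 1, total = 17
  2 → 1: |1-2| = 1, total = 18

Answer: 18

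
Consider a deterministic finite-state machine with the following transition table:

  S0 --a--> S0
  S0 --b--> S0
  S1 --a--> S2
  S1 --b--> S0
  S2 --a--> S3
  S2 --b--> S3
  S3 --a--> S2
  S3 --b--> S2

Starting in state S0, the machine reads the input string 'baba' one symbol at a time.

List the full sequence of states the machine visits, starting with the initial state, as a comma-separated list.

Answer: S0, S0, S0, S0, S0

Derivation:
Start: S0
  read 'b': S0 --b--> S0
  read 'a': S0 --a--> S0
  read 'b': S0 --b--> S0
  read 'a': S0 --a--> S0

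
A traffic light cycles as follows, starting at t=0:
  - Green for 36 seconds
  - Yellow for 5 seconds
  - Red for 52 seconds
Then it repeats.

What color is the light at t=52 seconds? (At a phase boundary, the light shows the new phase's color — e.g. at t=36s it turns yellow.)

Cycle length = 36 + 5 + 52 = 93s
t = 52, phase_t = 52 mod 93 = 52
52 >= 41 → RED

Answer: red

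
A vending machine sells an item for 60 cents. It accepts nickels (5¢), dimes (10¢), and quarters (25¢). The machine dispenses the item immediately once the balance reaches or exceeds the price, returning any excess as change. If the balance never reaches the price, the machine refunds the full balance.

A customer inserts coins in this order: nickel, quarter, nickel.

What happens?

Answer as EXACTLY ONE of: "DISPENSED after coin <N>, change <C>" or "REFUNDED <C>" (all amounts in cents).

Answer: REFUNDED 35

Derivation:
Price: 60¢
Coin 1 (nickel, 5¢): balance = 5¢
Coin 2 (quarter, 25¢): balance = 30¢
Coin 3 (nickel, 5¢): balance = 35¢
All coins inserted, balance 35¢ < price 60¢ → REFUND 35¢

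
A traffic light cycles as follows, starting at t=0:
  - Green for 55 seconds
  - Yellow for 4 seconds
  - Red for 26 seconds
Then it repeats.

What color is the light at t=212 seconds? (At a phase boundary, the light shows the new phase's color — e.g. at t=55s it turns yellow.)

Cycle length = 55 + 4 + 26 = 85s
t = 212, phase_t = 212 mod 85 = 42
42 < 55 (green end) → GREEN

Answer: green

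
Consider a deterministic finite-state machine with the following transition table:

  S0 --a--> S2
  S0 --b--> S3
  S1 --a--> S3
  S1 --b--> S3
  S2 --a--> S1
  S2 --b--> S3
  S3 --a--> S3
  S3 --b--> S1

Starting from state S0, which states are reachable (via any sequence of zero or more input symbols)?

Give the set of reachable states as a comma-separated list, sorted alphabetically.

BFS from S0:
  visit S0: S0--a-->S2 (new), S0--b-->S3 (new)
  visit S2: S2--a-->S1 (new), S2--b-->S3 (seen)
  visit S3: S3--a-->S3 (seen), S3--b-->S1 (seen)
  visit S1: S1--a-->S3 (seen), S1--b-->S3 (seen)

Answer: S0, S1, S2, S3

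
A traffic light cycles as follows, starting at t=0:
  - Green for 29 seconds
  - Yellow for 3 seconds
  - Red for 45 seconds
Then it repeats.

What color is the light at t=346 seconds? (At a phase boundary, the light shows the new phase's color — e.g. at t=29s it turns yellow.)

Answer: red

Derivation:
Cycle length = 29 + 3 + 45 = 77s
t = 346, phase_t = 346 mod 77 = 38
38 >= 32 → RED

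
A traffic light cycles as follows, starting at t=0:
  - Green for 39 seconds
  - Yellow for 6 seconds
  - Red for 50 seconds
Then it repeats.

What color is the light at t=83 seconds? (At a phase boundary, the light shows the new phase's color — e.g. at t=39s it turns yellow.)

Cycle length = 39 + 6 + 50 = 95s
t = 83, phase_t = 83 mod 95 = 83
83 >= 45 → RED

Answer: red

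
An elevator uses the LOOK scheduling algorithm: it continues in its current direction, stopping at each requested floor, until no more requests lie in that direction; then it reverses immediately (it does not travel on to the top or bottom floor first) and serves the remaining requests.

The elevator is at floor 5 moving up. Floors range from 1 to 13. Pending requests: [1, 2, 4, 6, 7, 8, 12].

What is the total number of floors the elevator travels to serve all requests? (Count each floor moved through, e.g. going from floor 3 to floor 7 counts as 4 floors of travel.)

Answer: 18

Derivation:
Start at floor 5 moving up, LOOK stop order: [6, 7, 8, 12, 4, 2, 1]
  5 → 6: |6-5| = 1, total = 1
  6 → 7: |7-6| = 1, total = 2
  7 → 8: |8-7| = 1, total = 3
  8 → 12: |12-8| = 4, total = 7
  12 → 4: |4-12| = 8, total = 15
  4 → 2: |2-4| = 2, total = 17
  2 → 1: |1-2| = 1, total = 18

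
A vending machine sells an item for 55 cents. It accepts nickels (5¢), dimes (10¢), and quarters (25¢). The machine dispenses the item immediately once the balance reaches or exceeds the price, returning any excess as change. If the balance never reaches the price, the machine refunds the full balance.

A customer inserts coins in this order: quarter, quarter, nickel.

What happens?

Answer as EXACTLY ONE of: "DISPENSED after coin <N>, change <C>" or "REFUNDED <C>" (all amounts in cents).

Answer: DISPENSED after coin 3, change 0

Derivation:
Price: 55¢
Coin 1 (quarter, 25¢): balance = 25¢
Coin 2 (quarter, 25¢): balance = 50¢
Coin 3 (nickel, 5¢): balance = 55¢
  → balance >= price → DISPENSE, change = 55 - 55 = 0¢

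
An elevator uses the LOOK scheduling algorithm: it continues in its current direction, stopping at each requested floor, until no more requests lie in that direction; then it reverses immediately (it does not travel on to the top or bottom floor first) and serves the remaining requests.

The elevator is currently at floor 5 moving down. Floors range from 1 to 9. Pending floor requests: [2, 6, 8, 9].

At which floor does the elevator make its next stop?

Answer: 2

Derivation:
Current floor: 5, direction: down
Requests above: [6, 8, 9]
Requests below: [2]
Moving down and requests lie below → nearest below is max([2]) = 2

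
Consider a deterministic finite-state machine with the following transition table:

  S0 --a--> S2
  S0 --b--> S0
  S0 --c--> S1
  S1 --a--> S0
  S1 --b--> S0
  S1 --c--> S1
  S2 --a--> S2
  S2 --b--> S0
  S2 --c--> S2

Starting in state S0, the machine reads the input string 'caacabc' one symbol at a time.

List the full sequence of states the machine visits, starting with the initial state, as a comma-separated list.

Answer: S0, S1, S0, S2, S2, S2, S0, S1

Derivation:
Start: S0
  read 'c': S0 --c--> S1
  read 'a': S1 --a--> S0
  read 'a': S0 --a--> S2
  read 'c': S2 --c--> S2
  read 'a': S2 --a--> S2
  read 'b': S2 --b--> S0
  read 'c': S0 --c--> S1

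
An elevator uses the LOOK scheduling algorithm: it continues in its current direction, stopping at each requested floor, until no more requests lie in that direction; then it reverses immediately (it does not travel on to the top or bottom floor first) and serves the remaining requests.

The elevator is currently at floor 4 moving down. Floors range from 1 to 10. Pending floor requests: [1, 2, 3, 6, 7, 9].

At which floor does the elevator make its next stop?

Current floor: 4, direction: down
Requests above: [6, 7, 9]
Requests below: [1, 2, 3]
Moving down and requests lie below → nearest below is max([1, 2, 3]) = 3

Answer: 3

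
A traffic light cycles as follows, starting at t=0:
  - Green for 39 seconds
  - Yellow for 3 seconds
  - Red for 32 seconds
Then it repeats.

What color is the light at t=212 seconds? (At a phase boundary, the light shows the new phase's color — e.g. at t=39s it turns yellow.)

Cycle length = 39 + 3 + 32 = 74s
t = 212, phase_t = 212 mod 74 = 64
64 >= 42 → RED

Answer: red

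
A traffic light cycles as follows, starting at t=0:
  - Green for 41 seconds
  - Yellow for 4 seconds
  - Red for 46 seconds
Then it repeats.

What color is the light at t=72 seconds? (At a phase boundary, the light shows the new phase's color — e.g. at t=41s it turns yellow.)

Answer: red

Derivation:
Cycle length = 41 + 4 + 46 = 91s
t = 72, phase_t = 72 mod 91 = 72
72 >= 45 → RED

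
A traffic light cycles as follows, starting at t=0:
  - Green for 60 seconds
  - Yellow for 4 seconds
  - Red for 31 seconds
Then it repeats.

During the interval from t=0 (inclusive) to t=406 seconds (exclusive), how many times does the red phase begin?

Answer: 4

Derivation:
Cycle = 60+4+31 = 95s
red phase starts at t = k*95 + 64 for k=0,1,2,...
Need k*95+64 < 406 → k < 3.600
k ∈ {0, ..., 3} → 4 starts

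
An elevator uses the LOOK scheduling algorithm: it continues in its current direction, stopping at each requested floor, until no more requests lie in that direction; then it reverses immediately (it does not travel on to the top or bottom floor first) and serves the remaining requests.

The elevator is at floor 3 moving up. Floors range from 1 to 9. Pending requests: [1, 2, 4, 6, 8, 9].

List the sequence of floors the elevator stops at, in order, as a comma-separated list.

Current: 3, moving UP
Serve above first (ascending): [4, 6, 8, 9]
Then reverse, serve below (descending): [2, 1]

Answer: 4, 6, 8, 9, 2, 1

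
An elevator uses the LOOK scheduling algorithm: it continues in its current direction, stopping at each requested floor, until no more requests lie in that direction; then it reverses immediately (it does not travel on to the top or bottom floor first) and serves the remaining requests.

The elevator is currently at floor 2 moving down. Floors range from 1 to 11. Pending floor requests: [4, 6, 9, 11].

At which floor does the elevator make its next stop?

Answer: 4

Derivation:
Current floor: 2, direction: down
Requests above: [4, 6, 9, 11]
Requests below: []
Moving down but no requests below → reverse; nearest above is min([4, 6, 9, 11]) = 4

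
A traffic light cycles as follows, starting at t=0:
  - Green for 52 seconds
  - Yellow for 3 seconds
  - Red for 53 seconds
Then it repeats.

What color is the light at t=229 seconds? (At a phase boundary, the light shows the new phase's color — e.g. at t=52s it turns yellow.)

Cycle length = 52 + 3 + 53 = 108s
t = 229, phase_t = 229 mod 108 = 13
13 < 52 (green end) → GREEN

Answer: green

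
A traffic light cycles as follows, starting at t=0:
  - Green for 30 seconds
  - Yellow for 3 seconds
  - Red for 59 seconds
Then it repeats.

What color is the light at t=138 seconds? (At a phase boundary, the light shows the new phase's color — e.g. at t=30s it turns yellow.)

Answer: red

Derivation:
Cycle length = 30 + 3 + 59 = 92s
t = 138, phase_t = 138 mod 92 = 46
46 >= 33 → RED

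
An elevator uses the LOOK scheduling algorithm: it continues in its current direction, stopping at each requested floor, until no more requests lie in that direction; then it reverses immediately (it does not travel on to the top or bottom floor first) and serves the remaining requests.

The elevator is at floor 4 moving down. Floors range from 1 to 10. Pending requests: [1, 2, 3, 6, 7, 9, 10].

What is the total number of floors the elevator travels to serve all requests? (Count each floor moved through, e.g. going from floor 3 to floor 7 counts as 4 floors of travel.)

Answer: 12

Derivation:
Start at floor 4 moving down, LOOK stop order: [3, 2, 1, 6, 7, 9, 10]
  4 → 3: |3-4| = 1, total = 1
  3 → 2: |2-3| = 1, total = 2
  2 → 1: |1-2| = 1, total = 3
  1 → 6: |6-1| = 5, total = 8
  6 → 7: |7-6| = 1, total = 9
  7 → 9: |9-7| = 2, total = 11
  9 → 10: |10-9| = 1, total = 12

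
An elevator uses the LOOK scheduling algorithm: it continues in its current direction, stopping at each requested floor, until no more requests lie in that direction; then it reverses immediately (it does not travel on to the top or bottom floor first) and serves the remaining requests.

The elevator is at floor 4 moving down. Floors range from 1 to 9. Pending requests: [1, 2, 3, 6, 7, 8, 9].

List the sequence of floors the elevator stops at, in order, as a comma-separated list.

Answer: 3, 2, 1, 6, 7, 8, 9

Derivation:
Current: 4, moving DOWN
Serve below first (descending): [3, 2, 1]
Then reverse, serve above (ascending): [6, 7, 8, 9]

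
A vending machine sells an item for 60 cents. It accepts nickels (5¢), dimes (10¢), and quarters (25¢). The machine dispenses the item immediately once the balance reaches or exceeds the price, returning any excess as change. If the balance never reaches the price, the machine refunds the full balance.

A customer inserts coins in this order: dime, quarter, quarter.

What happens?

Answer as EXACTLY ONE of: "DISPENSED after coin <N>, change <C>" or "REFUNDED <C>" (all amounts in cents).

Answer: DISPENSED after coin 3, change 0

Derivation:
Price: 60¢
Coin 1 (dime, 10¢): balance = 10¢
Coin 2 (quarter, 25¢): balance = 35¢
Coin 3 (quarter, 25¢): balance = 60¢
  → balance >= price → DISPENSE, change = 60 - 60 = 0¢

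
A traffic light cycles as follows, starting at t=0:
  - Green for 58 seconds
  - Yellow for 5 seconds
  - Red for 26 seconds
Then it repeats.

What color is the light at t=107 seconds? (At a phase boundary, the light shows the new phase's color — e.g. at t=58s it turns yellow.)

Cycle length = 58 + 5 + 26 = 89s
t = 107, phase_t = 107 mod 89 = 18
18 < 58 (green end) → GREEN

Answer: green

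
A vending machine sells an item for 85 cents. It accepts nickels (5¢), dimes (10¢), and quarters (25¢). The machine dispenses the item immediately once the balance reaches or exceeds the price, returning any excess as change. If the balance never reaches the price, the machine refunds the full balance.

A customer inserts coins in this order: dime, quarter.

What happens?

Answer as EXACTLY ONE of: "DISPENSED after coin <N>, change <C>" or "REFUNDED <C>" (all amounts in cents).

Price: 85¢
Coin 1 (dime, 10¢): balance = 10¢
Coin 2 (quarter, 25¢): balance = 35¢
All coins inserted, balance 35¢ < price 85¢ → REFUND 35¢

Answer: REFUNDED 35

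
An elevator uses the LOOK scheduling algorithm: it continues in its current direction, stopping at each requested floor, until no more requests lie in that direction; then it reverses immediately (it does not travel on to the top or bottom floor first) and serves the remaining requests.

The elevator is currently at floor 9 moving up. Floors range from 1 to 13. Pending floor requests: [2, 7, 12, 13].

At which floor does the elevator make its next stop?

Answer: 12

Derivation:
Current floor: 9, direction: up
Requests above: [12, 13]
Requests below: [2, 7]
Moving up and requests lie above → nearest above is min([12, 13]) = 12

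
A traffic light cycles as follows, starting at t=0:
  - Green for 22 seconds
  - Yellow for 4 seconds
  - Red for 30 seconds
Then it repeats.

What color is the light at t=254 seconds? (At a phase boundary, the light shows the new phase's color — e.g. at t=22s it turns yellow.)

Cycle length = 22 + 4 + 30 = 56s
t = 254, phase_t = 254 mod 56 = 30
30 >= 26 → RED

Answer: red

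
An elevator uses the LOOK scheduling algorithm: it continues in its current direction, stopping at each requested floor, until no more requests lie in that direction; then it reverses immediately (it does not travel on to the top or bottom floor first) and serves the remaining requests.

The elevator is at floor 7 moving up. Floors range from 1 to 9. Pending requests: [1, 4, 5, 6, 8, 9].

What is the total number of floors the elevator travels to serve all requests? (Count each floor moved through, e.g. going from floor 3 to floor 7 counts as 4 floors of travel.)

Start at floor 7 moving up, LOOK stop order: [8, 9, 6, 5, 4, 1]
  7 → 8: |8-7| = 1, total = 1
  8 → 9: |9-8| = 1, total = 2
  9 → 6: |6-9| = 3, total = 5
  6 → 5: |5-6| = 1, total = 6
  5 → 4: |4-5| = 1, total = 7
  4 → 1: |1-4| = 3, total = 10

Answer: 10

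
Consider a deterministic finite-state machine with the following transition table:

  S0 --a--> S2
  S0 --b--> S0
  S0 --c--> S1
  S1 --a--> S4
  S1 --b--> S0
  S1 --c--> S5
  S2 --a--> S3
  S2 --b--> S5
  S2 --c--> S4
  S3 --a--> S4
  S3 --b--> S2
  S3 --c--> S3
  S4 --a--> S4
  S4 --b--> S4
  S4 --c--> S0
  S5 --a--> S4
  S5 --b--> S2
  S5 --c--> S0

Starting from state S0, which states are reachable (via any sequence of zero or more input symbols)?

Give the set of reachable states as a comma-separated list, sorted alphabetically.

Answer: S0, S1, S2, S3, S4, S5

Derivation:
BFS from S0:
  visit S0: S0--a-->S2 (new), S0--b-->S0 (seen), S0--c-->S1 (new)
  visit S2: S2--a-->S3 (new), S2--b-->S5 (new), S2--c-->S4 (new)
  visit S1: S1--a-->S4 (seen), S1--b-->S0 (seen), S1--c-->S5 (seen)
  visit S3: S3--a-->S4 (seen), S3--b-->S2 (seen), S3--c-->S3 (seen)
  visit S5: S5--a-->S4 (seen), S5--b-->S2 (seen), S5--c-->S0 (seen)
  visit S4: S4--a-->S4 (seen), S4--b-->S4 (seen), S4--c-->S0 (seen)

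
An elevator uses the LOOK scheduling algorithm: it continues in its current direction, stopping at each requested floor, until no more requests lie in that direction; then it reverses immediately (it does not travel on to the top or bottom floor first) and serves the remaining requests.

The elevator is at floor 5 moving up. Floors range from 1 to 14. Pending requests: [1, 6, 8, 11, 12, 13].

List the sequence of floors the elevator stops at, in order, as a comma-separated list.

Current: 5, moving UP
Serve above first (ascending): [6, 8, 11, 12, 13]
Then reverse, serve below (descending): [1]

Answer: 6, 8, 11, 12, 13, 1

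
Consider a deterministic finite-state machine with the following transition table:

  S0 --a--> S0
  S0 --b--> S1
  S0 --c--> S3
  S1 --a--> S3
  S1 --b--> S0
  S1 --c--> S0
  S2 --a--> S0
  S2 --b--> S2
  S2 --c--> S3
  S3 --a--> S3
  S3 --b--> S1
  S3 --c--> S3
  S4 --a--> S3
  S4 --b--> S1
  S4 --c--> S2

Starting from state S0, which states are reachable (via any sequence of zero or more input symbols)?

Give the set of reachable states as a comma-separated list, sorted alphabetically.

BFS from S0:
  visit S0: S0--a-->S0 (seen), S0--b-->S1 (new), S0--c-->S3 (new)
  visit S1: S1--a-->S3 (seen), S1--b-->S0 (seen), S1--c-->S0 (seen)
  visit S3: S3--a-->S3 (seen), S3--b-->S1 (seen), S3--c-->S3 (seen)

Answer: S0, S1, S3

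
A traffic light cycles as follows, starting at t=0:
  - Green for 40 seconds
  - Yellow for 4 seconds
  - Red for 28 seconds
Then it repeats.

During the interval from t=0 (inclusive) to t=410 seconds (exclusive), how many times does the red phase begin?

Answer: 6

Derivation:
Cycle = 40+4+28 = 72s
red phase starts at t = k*72 + 44 for k=0,1,2,...
Need k*72+44 < 410 → k < 5.083
k ∈ {0, ..., 5} → 6 starts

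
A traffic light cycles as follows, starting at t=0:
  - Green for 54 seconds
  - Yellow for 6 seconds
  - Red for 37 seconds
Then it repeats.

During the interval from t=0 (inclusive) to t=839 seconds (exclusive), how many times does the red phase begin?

Answer: 9

Derivation:
Cycle = 54+6+37 = 97s
red phase starts at t = k*97 + 60 for k=0,1,2,...
Need k*97+60 < 839 → k < 8.031
k ∈ {0, ..., 8} → 9 starts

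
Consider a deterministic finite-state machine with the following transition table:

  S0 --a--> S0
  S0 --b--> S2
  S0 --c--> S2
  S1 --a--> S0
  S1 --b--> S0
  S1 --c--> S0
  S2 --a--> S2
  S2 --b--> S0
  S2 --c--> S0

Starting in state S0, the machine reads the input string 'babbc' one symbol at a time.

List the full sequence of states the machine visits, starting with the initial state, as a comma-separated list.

Start: S0
  read 'b': S0 --b--> S2
  read 'a': S2 --a--> S2
  read 'b': S2 --b--> S0
  read 'b': S0 --b--> S2
  read 'c': S2 --c--> S0

Answer: S0, S2, S2, S0, S2, S0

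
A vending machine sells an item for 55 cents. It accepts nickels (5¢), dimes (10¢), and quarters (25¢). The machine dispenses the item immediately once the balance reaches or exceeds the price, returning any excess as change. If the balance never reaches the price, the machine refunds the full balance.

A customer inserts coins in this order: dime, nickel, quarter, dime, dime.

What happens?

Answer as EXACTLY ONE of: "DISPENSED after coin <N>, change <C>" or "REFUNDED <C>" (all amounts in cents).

Answer: DISPENSED after coin 5, change 5

Derivation:
Price: 55¢
Coin 1 (dime, 10¢): balance = 10¢
Coin 2 (nickel, 5¢): balance = 15¢
Coin 3 (quarter, 25¢): balance = 40¢
Coin 4 (dime, 10¢): balance = 50¢
Coin 5 (dime, 10¢): balance = 60¢
  → balance >= price → DISPENSE, change = 60 - 55 = 5¢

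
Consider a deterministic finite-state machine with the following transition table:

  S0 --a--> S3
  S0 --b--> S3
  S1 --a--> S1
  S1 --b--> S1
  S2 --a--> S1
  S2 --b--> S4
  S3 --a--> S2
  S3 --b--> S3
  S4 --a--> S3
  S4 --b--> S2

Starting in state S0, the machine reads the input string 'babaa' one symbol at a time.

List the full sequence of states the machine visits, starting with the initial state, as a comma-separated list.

Answer: S0, S3, S2, S4, S3, S2

Derivation:
Start: S0
  read 'b': S0 --b--> S3
  read 'a': S3 --a--> S2
  read 'b': S2 --b--> S4
  read 'a': S4 --a--> S3
  read 'a': S3 --a--> S2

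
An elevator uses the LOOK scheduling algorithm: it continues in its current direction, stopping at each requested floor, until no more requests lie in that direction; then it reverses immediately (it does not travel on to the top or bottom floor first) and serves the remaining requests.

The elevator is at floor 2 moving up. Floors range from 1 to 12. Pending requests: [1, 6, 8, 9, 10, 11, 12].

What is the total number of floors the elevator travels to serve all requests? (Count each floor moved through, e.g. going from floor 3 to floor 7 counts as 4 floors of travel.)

Answer: 21

Derivation:
Start at floor 2 moving up, LOOK stop order: [6, 8, 9, 10, 11, 12, 1]
  2 → 6: |6-2| = 4, total = 4
  6 → 8: |8-6| = 2, total = 6
  8 → 9: |9-8| = 1, total = 7
  9 → 10: |10-9| = 1, total = 8
  10 → 11: |11-10| = 1, total = 9
  11 → 12: |12-11| = 1, total = 10
  12 → 1: |1-12| = 11, total = 21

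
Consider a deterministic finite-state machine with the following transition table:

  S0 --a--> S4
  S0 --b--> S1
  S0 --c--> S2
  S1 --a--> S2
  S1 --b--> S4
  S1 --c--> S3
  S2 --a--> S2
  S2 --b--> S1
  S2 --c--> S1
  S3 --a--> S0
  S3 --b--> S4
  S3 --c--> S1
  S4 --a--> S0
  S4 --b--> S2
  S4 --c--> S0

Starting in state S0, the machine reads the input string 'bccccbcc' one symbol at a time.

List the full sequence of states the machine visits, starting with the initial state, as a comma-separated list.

Answer: S0, S1, S3, S1, S3, S1, S4, S0, S2

Derivation:
Start: S0
  read 'b': S0 --b--> S1
  read 'c': S1 --c--> S3
  read 'c': S3 --c--> S1
  read 'c': S1 --c--> S3
  read 'c': S3 --c--> S1
  read 'b': S1 --b--> S4
  read 'c': S4 --c--> S0
  read 'c': S0 --c--> S2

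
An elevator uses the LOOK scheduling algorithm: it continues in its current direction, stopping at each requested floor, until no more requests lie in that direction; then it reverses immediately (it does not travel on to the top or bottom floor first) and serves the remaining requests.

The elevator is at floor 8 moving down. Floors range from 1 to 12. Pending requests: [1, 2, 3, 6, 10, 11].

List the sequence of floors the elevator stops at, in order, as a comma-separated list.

Current: 8, moving DOWN
Serve below first (descending): [6, 3, 2, 1]
Then reverse, serve above (ascending): [10, 11]

Answer: 6, 3, 2, 1, 10, 11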